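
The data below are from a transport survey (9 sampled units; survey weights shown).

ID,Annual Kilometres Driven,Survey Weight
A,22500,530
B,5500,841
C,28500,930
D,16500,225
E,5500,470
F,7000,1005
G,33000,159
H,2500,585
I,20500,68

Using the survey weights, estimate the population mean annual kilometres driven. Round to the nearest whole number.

Weighted sum = 22500×530 + 5500×841 + 28500×930 + 16500×225 + 5500×470 + 7000×1005 + 33000×159 + 2500×585 + 20500×68
  = 11925000 + 4625500 + 26505000 + 3712500 + 2585000 + 7035000 + 5247000 + 1462500 + 1394000 = 64491500
Sum of weights = 530 + 841 + 930 + 225 + 470 + 1005 + 159 + 585 + 68 = 4813
Weighted mean = 64491500 / 4813 = 13399.439

13399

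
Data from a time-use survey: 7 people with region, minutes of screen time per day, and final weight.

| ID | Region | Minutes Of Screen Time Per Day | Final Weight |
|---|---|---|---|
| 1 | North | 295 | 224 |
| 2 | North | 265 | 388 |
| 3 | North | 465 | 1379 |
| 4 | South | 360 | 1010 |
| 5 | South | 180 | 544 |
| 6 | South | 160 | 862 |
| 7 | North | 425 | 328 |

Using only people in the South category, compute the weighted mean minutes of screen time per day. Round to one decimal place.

South rows: 4, 5, 6
Weighted sum = 599440
Sum of weights = 1010 + 544 + 862 = 2416
Weighted mean = 599440 / 2416 = 248.11258

248.1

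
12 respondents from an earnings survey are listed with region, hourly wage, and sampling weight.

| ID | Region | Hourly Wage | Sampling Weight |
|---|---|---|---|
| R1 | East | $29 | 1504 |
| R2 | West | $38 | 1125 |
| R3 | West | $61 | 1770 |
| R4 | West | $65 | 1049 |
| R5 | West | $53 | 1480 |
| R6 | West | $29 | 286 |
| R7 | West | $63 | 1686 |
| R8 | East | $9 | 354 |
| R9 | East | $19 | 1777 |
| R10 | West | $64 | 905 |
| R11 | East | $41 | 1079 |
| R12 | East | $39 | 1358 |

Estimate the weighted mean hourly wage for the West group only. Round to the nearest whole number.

West rows: R2, R3, R4, R5, R6, R7, R10
Weighted sum = 38×1125 + 61×1770 + 65×1049 + 53×1480 + 29×286 + 63×1686 + 64×905
  = 42750 + 107970 + 68185 + 78440 + 8294 + 106218 + 57920 = 469777
Sum of weights = 1125 + 1770 + 1049 + 1480 + 286 + 1686 + 905 = 8301
Weighted mean = 469777 / 8301 = 56.59282

57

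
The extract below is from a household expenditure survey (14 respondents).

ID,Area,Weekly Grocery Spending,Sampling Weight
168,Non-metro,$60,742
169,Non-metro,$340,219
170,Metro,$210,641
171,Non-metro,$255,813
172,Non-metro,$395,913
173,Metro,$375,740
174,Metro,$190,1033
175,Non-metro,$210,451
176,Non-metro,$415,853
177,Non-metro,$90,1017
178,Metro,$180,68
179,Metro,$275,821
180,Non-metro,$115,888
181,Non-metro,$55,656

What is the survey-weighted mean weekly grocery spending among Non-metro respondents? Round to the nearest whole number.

208

Non-metro rows: 168, 169, 171, 172, 175, 176, 177, 180, 181
Weighted sum = 60×742 + 340×219 + 255×813 + 395×913 + 210×451 + 415×853 + 90×1017 + 115×888 + 55×656
  = 1365365
Sum of weights = 742 + 219 + 813 + 913 + 451 + 853 + 1017 + 888 + 656 = 6552
Weighted mean = 1365365 / 6552 = 208.38904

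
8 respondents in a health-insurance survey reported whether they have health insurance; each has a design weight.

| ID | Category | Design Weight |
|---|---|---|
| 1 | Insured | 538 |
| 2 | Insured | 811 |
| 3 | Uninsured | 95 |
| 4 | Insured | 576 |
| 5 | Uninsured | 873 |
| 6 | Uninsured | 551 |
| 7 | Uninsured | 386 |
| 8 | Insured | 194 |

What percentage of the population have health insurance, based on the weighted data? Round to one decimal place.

52.7

Sum of weights for 'Insured' = 538 + 811 + 576 + 194 = 2119
Total weight = 538 + 811 + 95 + 576 + 873 + 551 + 386 + 194 = 4024
Weighted proportion = 2119 / 4024 = 0.52659046 → 52.659046%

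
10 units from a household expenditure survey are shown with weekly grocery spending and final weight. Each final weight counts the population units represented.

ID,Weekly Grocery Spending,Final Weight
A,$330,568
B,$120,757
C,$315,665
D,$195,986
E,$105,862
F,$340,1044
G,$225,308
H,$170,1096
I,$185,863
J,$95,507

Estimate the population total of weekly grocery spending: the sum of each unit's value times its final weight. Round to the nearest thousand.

1589000

Weighted total = 330×568 + 120×757 + 315×665 + 195×986 + 105×862 + 340×1044 + 225×308 + 170×1096 + 185×863 + 95×507
  = 187440 + 90840 + 209475 + 192270 + 90510 + 354960 + 69300 + 186320 + 159655 + 48165 = 1588935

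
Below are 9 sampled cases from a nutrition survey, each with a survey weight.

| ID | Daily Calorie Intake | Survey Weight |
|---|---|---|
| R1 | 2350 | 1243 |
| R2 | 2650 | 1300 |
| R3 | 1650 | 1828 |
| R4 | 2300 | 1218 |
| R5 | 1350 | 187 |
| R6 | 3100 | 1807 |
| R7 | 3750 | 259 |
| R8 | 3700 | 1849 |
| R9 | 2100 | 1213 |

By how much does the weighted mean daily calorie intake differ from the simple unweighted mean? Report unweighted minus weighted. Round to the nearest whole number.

-54

Unweighted sum = 2350 + 2650 + 1650 + 2300 + 1350 + 3100 + 3750 + 3700 + 2100 = 22950
Unweighted mean = 22950 / 9 = 2550
Weighted sum = 28397650
Sum of weights = 10904
Weighted mean = 28397650 / 10904 = 2604.3333
Difference (unweighted minus weighted) = -54.333272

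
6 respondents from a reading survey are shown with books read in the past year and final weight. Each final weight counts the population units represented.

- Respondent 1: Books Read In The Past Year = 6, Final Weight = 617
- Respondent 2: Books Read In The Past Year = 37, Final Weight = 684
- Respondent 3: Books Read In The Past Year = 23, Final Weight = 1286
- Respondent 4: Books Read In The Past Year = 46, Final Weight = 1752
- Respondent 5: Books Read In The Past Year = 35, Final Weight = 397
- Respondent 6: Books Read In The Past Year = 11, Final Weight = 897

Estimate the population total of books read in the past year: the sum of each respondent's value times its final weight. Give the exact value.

162942

Weighted total = 6×617 + 37×684 + 23×1286 + 46×1752 + 35×397 + 11×897
  = 3702 + 25308 + 29578 + 80592 + 13895 + 9867 = 162942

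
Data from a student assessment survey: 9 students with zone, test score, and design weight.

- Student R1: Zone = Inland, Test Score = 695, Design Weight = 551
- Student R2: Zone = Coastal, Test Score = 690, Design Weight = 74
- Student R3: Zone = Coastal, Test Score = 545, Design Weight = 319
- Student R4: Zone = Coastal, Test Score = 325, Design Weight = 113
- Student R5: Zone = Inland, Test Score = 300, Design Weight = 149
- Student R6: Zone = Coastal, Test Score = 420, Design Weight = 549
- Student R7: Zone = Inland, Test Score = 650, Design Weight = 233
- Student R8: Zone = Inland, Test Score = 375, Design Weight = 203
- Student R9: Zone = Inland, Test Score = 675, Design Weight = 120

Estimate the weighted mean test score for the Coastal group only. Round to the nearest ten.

Coastal rows: R2, R3, R4, R6
Weighted sum = 690×74 + 545×319 + 325×113 + 420×549
  = 492220
Sum of weights = 74 + 319 + 113 + 549 = 1055
Weighted mean = 492220 / 1055 = 466.55924

470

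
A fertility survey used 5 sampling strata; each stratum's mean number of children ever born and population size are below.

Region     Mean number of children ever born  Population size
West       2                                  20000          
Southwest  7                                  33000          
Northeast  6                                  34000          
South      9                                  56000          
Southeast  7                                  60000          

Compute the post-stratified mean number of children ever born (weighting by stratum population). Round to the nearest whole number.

Σ Nₕ·x̄ₕ = 2×20000 + 7×33000 + 6×34000 + 9×56000 + 7×60000
  = 40000 + 231000 + 204000 + 504000 + 420000 = 1399000
Σ Nₕ = 203000
Overall mean = 1399000 / 203000 = 6.8916256

7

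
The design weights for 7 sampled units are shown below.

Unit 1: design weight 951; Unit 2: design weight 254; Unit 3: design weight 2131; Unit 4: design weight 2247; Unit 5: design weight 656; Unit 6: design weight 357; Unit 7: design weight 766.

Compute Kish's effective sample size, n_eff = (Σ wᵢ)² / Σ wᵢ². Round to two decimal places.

4.63

Σ wᵢ = 951 + 254 + 2131 + 2247 + 656 + 357 + 766 = 7362
Σ wᵢ² = 904401 + 64516 + 4541161 + 5049009 + 430336 + 127449 + 586756 = 11703628
n_eff = 7362² / 11703628 = 54199044 / 11703628 = 4.6309609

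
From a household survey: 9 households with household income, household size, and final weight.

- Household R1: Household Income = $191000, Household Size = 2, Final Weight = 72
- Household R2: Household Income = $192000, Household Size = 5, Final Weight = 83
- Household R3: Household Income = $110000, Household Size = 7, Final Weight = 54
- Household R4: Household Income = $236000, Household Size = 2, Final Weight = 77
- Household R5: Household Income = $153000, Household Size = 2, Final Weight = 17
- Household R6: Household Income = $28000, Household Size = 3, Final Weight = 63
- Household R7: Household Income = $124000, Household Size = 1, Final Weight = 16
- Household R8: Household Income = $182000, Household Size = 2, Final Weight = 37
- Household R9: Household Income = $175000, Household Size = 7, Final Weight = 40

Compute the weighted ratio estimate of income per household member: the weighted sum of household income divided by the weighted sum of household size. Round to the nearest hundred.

Σ wᵢ·y = 191000×72 + 192000×83 + 110000×54 + 236000×77 + 153000×17 + 28000×63 + 124000×16 + 182000×37 + 175000×40
  = 13752000 + 15936000 + 5940000 + 18172000 + 2601000 + 1764000 + 1984000 + 6734000 + 7000000 = 73883000
Σ wᵢ·x = 2×72 + 5×83 + 7×54 + 2×77 + 2×17 + 3×63 + 1×16 + 2×37 + 7×40
  = 144 + 415 + 378 + 154 + 34 + 189 + 16 + 74 + 280 = 1684
Ratio = 73883000 / 1684 = 43873.515

43900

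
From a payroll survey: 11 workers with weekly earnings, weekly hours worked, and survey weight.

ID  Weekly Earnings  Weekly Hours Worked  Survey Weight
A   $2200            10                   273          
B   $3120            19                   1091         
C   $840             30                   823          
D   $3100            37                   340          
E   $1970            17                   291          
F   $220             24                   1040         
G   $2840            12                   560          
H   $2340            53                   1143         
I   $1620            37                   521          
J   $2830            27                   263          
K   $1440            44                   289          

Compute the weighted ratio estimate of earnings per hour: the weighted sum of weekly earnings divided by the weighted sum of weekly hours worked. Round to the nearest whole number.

65

Σ wᵢ·y = 2200×273 + 3120×1091 + 840×823 + 3100×340 + 1970×291 + 220×1040 + 2840×560 + 2340×1143 + 1620×521 + 2830×263 + 1440×289
  = 600600 + 3403920 + 691320 + 1054000 + 573270 + 228800 + 1590400 + 2674620 + 844020 + 744290 + 416160 = 12821400
Σ wᵢ·x = 10×273 + 19×1091 + 30×823 + 37×340 + 17×291 + 24×1040 + 12×560 + 53×1143 + 37×521 + 27×263 + 44×289
  = 197029
Ratio = 12821400 / 197029 = 65.073669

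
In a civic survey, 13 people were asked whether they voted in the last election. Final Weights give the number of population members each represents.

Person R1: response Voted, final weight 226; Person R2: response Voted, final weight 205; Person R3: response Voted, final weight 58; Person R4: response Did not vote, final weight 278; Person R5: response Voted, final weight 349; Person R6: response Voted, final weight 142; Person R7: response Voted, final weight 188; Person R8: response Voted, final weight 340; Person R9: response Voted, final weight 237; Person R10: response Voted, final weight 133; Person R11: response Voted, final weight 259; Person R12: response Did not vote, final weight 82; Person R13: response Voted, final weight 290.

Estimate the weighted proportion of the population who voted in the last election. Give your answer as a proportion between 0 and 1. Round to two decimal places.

0.87

Sum of weights for 'Voted' = 226 + 205 + 58 + 349 + 142 + 188 + 340 + 237 + 133 + 259 + 290 = 2427
Total weight = 2787
Weighted proportion = 2427 / 2787 = 0.87082885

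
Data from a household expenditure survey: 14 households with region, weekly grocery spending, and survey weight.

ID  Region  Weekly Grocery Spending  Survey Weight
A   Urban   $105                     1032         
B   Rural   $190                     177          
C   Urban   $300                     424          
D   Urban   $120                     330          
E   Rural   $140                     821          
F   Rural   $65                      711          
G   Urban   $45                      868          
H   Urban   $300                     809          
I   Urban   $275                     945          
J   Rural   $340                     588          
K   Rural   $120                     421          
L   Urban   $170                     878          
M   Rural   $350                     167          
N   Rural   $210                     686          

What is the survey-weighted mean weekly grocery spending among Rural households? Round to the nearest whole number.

Rural rows: B, E, F, J, K, M, N
Weighted sum = 647735
Sum of weights = 177 + 821 + 711 + 588 + 421 + 167 + 686 = 3571
Weighted mean = 647735 / 3571 = 181.38757

181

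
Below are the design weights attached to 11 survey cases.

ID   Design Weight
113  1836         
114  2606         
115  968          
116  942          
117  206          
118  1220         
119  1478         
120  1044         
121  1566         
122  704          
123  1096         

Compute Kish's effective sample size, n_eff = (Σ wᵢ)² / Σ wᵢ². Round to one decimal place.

8.9

Σ wᵢ = 1836 + 2606 + 968 + 942 + 206 + 1220 + 1478 + 1044 + 1566 + 704 + 1096 = 13666
Σ wᵢ² = 20940964
n_eff = 13666² / 20940964 = 186759556 / 20940964 = 8.9183839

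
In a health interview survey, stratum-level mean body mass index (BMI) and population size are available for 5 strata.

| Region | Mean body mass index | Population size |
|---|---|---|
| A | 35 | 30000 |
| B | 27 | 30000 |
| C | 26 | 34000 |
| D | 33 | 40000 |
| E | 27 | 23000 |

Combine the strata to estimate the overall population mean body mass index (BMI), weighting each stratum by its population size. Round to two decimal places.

29.84

Σ Nₕ·x̄ₕ = 35×30000 + 27×30000 + 26×34000 + 33×40000 + 27×23000
  = 1050000 + 810000 + 884000 + 1320000 + 621000 = 4685000
Σ Nₕ = 30000 + 30000 + 34000 + 40000 + 23000 = 157000
Overall mean = 4685000 / 157000 = 29.840764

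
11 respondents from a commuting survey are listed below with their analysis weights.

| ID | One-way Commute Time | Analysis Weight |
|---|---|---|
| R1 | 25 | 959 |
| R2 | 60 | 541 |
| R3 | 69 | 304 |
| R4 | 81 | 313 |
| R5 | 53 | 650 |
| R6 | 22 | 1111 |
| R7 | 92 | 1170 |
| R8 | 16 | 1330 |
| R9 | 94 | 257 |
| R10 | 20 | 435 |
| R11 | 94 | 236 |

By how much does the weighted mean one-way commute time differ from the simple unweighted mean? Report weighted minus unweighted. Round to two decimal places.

-9.60

Unweighted sum = 25 + 60 + 69 + 81 + 53 + 22 + 92 + 16 + 94 + 20 + 94 = 626
Unweighted mean = 626 / 11 = 56.909091
Weighted sum = 25×959 + 60×541 + 69×304 + 81×313 + 53×650 + 22×1111 + 92×1170 + 16×1330 + 94×257 + 20×435 + 94×236
  = 345618
Sum of weights = 959 + 541 + 304 + 313 + 650 + 1111 + 1170 + 1330 + 257 + 435 + 236 = 7306
Weighted mean = 345618 / 7306 = 47.30605
Difference (weighted minus unweighted) = -9.6030411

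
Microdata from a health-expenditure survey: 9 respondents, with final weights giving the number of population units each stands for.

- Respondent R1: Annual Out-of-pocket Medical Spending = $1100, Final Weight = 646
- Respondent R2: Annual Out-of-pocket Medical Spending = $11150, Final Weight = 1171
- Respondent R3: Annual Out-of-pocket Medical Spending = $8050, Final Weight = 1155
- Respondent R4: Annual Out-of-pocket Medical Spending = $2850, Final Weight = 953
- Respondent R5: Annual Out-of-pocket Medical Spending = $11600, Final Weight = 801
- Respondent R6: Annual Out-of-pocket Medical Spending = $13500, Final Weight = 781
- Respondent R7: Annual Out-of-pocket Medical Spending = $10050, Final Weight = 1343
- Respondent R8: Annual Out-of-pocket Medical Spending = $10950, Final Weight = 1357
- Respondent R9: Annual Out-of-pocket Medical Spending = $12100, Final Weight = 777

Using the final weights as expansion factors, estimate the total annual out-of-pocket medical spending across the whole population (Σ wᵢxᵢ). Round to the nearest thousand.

Weighted total = 1100×646 + 11150×1171 + 8050×1155 + 2850×953 + 11600×801 + 13500×781 + 10050×1343 + 10950×1357 + 12100×777
  = 83374150

83374000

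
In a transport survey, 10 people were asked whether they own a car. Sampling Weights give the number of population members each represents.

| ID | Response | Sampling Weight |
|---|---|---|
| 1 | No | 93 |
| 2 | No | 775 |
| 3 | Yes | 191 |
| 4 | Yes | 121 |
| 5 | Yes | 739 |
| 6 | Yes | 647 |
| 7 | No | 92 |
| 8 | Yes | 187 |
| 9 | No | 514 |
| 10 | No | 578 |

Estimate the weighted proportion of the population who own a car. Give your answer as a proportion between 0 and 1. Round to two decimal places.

0.48

Sum of weights for 'Yes' = 191 + 121 + 739 + 647 + 187 = 1885
Total weight = 93 + 775 + 191 + 121 + 739 + 647 + 92 + 187 + 514 + 578 = 3937
Weighted proportion = 1885 / 3937 = 0.47879096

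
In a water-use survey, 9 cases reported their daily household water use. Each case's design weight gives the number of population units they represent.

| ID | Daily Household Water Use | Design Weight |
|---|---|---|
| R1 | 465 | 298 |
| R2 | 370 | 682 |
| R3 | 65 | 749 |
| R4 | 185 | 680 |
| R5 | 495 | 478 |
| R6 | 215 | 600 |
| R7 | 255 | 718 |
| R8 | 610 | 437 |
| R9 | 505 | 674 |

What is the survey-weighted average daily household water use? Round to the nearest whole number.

Weighted sum = 465×298 + 370×682 + 65×749 + 185×680 + 495×478 + 215×600 + 255×718 + 610×437 + 505×674
  = 138570 + 252340 + 48685 + 125800 + 236610 + 129000 + 183090 + 266570 + 340370 = 1721035
Sum of weights = 5316
Weighted mean = 1721035 / 5316 = 323.74624

324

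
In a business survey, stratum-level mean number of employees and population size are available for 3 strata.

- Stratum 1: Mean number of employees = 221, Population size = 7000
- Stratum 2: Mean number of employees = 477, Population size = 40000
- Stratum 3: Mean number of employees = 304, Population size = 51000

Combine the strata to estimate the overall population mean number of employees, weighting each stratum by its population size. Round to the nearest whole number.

369

Σ Nₕ·x̄ₕ = 221×7000 + 477×40000 + 304×51000
  = 1547000 + 19080000 + 15504000 = 36131000
Σ Nₕ = 7000 + 40000 + 51000 = 98000
Overall mean = 36131000 / 98000 = 368.68367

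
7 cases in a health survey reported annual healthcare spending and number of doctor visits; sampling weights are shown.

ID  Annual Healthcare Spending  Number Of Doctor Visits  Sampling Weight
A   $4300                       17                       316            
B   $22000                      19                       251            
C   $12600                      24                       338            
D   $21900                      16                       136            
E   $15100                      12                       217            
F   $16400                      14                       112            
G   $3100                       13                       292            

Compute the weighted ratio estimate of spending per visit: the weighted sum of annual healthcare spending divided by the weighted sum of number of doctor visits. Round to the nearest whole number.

Σ wᵢ·y = 4300×316 + 22000×251 + 12600×338 + 21900×136 + 15100×217 + 16400×112 + 3100×292
  = 1358800 + 5522000 + 4258800 + 2978400 + 3276700 + 1836800 + 905200 = 20136700
Σ wᵢ·x = 17×316 + 19×251 + 24×338 + 16×136 + 12×217 + 14×112 + 13×292
  = 28397
Ratio = 20136700 / 28397 = 709.11364

709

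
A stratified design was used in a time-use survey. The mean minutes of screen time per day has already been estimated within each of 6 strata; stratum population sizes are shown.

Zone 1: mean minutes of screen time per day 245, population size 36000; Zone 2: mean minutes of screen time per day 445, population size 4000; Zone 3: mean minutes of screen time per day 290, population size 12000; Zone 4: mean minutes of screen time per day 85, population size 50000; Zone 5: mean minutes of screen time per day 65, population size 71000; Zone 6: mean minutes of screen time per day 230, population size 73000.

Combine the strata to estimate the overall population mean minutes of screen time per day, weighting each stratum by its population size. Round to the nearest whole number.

162

Σ Nₕ·x̄ₕ = 245×36000 + 445×4000 + 290×12000 + 85×50000 + 65×71000 + 230×73000
  = 8820000 + 1780000 + 3480000 + 4250000 + 4615000 + 16790000 = 39735000
Σ Nₕ = 36000 + 4000 + 12000 + 50000 + 71000 + 73000 = 246000
Overall mean = 39735000 / 246000 = 161.52439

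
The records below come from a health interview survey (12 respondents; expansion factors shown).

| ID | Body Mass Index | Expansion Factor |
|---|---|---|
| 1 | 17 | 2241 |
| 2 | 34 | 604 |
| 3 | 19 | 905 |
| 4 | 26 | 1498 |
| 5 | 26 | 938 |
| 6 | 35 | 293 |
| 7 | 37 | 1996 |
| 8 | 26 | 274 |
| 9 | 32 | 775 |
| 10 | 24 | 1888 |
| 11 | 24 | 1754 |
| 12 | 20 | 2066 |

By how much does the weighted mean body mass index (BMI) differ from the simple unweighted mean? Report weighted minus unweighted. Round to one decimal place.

-1.5

Unweighted sum = 320
Unweighted mean = 320 / 12 = 26.666667
Weighted sum = 17×2241 + 34×604 + 19×905 + 26×1498 + 26×938 + 35×293 + 37×1996 + 26×274 + 32×775 + 24×1888 + 24×1754 + 20×2066
  = 38097 + 20536 + 17195 + 38948 + 24388 + 10255 + 73852 + 7124 + 24800 + 45312 + 42096 + 41320 = 383923
Sum of weights = 2241 + 604 + 905 + 1498 + 938 + 293 + 1996 + 274 + 775 + 1888 + 1754 + 2066 = 15232
Weighted mean = 383923 / 15232 = 25.205029
Difference (weighted minus unweighted) = -1.4616378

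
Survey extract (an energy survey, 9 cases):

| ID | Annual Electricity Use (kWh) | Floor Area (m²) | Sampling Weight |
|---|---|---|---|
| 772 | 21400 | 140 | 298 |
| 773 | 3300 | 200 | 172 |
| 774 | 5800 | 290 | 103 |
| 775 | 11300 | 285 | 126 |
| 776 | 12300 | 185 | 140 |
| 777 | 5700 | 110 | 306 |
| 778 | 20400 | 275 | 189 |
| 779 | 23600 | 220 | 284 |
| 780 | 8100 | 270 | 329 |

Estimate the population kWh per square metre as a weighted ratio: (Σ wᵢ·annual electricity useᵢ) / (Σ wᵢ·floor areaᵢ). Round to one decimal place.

63.4

Σ wᵢ·y = 21400×298 + 3300×172 + 5800×103 + 11300×126 + 12300×140 + 5700×306 + 20400×189 + 23600×284 + 8100×329
  = 6377200 + 567600 + 597400 + 1423800 + 1722000 + 1744200 + 3855600 + 6702400 + 2664900 = 25655100
Σ wᵢ·x = 140×298 + 200×172 + 290×103 + 285×126 + 185×140 + 110×306 + 275×189 + 220×284 + 270×329
  = 41720 + 34400 + 29870 + 35910 + 25900 + 33660 + 51975 + 62480 + 88830 = 404745
Ratio = 25655100 / 404745 = 63.385836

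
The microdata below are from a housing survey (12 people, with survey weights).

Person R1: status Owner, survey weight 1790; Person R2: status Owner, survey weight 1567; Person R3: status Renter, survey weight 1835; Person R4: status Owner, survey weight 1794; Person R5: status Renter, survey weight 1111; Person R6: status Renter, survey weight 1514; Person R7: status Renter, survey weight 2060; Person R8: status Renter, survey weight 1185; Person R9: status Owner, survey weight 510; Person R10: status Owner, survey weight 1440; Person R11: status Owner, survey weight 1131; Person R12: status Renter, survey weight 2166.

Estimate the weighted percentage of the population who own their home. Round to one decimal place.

Sum of weights for 'Owner' = 1790 + 1567 + 1794 + 510 + 1440 + 1131 = 8232
Total weight = 18103
Weighted proportion = 8232 / 18103 = 0.45473126 → 45.473126%

45.5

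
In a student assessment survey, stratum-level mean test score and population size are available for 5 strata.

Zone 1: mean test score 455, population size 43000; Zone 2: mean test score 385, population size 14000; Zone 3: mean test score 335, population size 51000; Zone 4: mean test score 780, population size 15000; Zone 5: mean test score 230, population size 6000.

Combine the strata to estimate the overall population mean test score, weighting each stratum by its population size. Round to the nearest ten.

Σ Nₕ·x̄ₕ = 455×43000 + 385×14000 + 335×51000 + 780×15000 + 230×6000
  = 19565000 + 5390000 + 17085000 + 11700000 + 1380000 = 55120000
Σ Nₕ = 43000 + 14000 + 51000 + 15000 + 6000 = 129000
Overall mean = 55120000 / 129000 = 427.28682

430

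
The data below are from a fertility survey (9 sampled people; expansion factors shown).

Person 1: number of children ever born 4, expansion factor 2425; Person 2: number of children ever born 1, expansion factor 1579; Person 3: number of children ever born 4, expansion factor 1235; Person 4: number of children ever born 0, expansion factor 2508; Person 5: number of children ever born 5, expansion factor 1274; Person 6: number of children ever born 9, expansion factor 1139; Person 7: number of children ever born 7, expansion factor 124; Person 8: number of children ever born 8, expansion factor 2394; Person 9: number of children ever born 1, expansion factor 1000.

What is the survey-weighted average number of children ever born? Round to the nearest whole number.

4

Weighted sum = 4×2425 + 1×1579 + 4×1235 + 0×2508 + 5×1274 + 9×1139 + 7×124 + 8×2394 + 1×1000
  = 9700 + 1579 + 4940 + 0 + 6370 + 10251 + 868 + 19152 + 1000 = 53860
Sum of weights = 2425 + 1579 + 1235 + 2508 + 1274 + 1139 + 124 + 2394 + 1000 = 13678
Weighted mean = 53860 / 13678 = 3.9377102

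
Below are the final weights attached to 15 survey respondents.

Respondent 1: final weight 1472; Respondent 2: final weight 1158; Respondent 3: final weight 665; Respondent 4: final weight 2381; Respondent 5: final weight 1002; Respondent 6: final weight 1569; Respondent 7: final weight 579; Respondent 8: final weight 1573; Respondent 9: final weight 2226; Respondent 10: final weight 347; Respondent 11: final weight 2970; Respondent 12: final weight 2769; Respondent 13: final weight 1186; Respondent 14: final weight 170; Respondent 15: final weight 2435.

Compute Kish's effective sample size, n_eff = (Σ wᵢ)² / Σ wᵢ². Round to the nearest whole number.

11

Σ wᵢ = 22502
Σ wᵢ² = 44822936
n_eff = 22502² / 44822936 = 506340004 / 44822936 = 11.296449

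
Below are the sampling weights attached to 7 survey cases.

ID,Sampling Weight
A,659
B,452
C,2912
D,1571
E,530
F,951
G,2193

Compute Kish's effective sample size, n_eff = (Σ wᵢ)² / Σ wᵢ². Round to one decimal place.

Σ wᵢ = 659 + 452 + 2912 + 1571 + 530 + 951 + 2193 = 9268
Σ wᵢ² = 434281 + 204304 + 8479744 + 2468041 + 280900 + 904401 + 4809249 = 17580920
n_eff = 9268² / 17580920 = 85895824 / 17580920 = 4.8857411

4.9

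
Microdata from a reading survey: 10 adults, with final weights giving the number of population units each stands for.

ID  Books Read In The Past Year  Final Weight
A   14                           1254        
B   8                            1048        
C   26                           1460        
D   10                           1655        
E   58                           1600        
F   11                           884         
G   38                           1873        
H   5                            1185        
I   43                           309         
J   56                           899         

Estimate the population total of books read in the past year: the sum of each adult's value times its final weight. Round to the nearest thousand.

324000

Weighted total = 323704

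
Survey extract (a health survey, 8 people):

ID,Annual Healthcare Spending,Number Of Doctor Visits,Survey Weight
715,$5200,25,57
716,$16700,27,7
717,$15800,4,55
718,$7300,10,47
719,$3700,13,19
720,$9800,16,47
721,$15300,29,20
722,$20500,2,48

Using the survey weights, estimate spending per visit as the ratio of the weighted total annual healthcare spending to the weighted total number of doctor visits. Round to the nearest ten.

Σ wᵢ·y = 3446300
Σ wᵢ·x = 25×57 + 27×7 + 4×55 + 10×47 + 13×19 + 16×47 + 29×20 + 2×48
  = 3979
Ratio = 3446300 / 3979 = 866.12214

870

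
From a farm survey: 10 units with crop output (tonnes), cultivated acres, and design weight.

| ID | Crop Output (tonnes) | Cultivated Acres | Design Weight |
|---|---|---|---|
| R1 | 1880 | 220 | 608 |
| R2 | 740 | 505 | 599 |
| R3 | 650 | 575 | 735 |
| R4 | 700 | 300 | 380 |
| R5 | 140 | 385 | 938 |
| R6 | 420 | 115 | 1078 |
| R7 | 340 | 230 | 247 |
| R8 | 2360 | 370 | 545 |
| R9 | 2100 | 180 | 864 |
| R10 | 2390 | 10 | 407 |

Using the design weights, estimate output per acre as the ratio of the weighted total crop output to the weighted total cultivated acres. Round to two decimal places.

3.77

Σ wᵢ·y = 7071440
Σ wᵢ·x = 1876030
Ratio = 7071440 / 1876030 = 3.769364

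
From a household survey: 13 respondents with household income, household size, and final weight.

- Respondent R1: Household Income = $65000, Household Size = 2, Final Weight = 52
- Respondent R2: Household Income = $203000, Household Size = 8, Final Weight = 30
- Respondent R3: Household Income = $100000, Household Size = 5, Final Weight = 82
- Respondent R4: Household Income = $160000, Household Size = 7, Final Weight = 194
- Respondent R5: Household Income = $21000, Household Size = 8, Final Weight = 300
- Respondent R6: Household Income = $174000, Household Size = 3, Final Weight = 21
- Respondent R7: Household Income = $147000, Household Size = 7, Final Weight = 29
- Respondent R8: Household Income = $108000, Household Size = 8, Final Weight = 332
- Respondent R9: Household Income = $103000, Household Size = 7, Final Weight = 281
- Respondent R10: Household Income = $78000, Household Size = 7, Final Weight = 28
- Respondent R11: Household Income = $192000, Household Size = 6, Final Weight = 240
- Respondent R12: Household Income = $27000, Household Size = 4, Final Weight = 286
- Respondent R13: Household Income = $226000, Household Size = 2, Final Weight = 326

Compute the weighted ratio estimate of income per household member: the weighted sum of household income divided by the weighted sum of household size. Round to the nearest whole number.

Σ wᵢ·y = 257388000
Σ wᵢ·x = 12833
Ratio = 257388000 / 12833 = 20056.729

20057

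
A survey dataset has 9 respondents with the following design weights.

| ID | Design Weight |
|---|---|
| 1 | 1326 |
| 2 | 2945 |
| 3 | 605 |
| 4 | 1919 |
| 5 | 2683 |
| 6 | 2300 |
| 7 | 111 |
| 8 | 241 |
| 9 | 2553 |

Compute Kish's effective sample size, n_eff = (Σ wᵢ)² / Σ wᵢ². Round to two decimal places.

6.42

Σ wᵢ = 1326 + 2945 + 605 + 1919 + 2683 + 2300 + 111 + 241 + 2553 = 14683
Σ wᵢ² = 1758276 + 8673025 + 366025 + 3682561 + 7198489 + 5290000 + 12321 + 58081 + 6517809 = 33556587
n_eff = 14683² / 33556587 = 215590489 / 33556587 = 6.4246846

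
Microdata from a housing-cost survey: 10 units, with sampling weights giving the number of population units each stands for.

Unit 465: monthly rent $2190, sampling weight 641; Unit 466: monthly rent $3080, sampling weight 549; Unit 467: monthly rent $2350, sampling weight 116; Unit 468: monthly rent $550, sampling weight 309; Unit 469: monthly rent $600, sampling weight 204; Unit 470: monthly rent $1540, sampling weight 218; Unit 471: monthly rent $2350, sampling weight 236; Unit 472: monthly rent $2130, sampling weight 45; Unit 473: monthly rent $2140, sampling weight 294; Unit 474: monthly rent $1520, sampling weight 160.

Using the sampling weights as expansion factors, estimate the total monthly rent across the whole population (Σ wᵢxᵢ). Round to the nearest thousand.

Weighted total = 2190×641 + 3080×549 + 2350×116 + 550×309 + 600×204 + 1540×218 + 2350×236 + 2130×45 + 2140×294 + 1520×160
  = 1403790 + 1690920 + 272600 + 169950 + 122400 + 335720 + 554600 + 95850 + 629160 + 243200 = 5518190

5518000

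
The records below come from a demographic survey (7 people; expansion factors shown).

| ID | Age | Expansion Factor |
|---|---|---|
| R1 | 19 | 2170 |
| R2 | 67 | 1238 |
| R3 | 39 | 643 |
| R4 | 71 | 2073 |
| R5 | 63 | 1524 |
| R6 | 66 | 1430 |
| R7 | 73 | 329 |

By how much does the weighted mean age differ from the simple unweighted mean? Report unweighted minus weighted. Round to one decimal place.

Unweighted sum = 19 + 67 + 39 + 71 + 63 + 66 + 73 = 398
Unweighted mean = 398 / 7 = 56.857143
Weighted sum = 19×2170 + 67×1238 + 39×643 + 71×2073 + 63×1524 + 66×1430 + 73×329
  = 41230 + 82946 + 25077 + 147183 + 96012 + 94380 + 24017 = 510845
Sum of weights = 2170 + 1238 + 643 + 2073 + 1524 + 1430 + 329 = 9407
Weighted mean = 510845 / 9407 = 54.304773
Difference (unweighted minus weighted) = 2.5523698

2.6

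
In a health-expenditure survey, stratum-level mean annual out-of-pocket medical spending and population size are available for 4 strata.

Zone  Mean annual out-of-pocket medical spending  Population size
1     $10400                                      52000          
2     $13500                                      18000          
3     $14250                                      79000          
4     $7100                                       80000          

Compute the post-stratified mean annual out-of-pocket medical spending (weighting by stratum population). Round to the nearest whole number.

Σ Nₕ·x̄ₕ = 10400×52000 + 13500×18000 + 14250×79000 + 7100×80000
  = 540800000 + 243000000 + 1125750000 + 568000000 = 2477550000
Σ Nₕ = 52000 + 18000 + 79000 + 80000 = 229000
Overall mean = 2477550000 / 229000 = 10818.996

10819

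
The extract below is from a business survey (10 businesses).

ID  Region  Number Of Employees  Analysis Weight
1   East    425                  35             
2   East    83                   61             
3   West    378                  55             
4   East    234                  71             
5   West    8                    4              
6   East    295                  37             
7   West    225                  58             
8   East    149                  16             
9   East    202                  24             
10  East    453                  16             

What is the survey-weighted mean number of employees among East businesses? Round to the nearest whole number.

East rows: 1, 2, 4, 6, 8, 9, 10
Weighted sum = 61947
Sum of weights = 35 + 61 + 71 + 37 + 16 + 24 + 16 = 260
Weighted mean = 61947 / 260 = 238.25769

238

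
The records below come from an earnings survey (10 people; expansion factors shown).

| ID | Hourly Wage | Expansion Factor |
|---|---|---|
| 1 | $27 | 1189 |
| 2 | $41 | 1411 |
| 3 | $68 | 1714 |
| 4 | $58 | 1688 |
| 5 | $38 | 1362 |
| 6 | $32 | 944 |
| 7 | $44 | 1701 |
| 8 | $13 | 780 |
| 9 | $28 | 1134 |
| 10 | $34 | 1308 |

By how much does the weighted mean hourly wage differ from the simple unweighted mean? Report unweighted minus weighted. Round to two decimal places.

Unweighted sum = 27 + 41 + 68 + 58 + 38 + 32 + 44 + 13 + 28 + 34 = 383
Unweighted mean = 383 / 10 = 38.3
Weighted sum = 27×1189 + 41×1411 + 68×1714 + 58×1688 + 38×1362 + 32×944 + 44×1701 + 13×780 + 28×1134 + 34×1308
  = 32103 + 57851 + 116552 + 97904 + 51756 + 30208 + 74844 + 10140 + 31752 + 44472 = 547582
Sum of weights = 1189 + 1411 + 1714 + 1688 + 1362 + 944 + 1701 + 780 + 1134 + 1308 = 13231
Weighted mean = 547582 / 13231 = 41.38629
Difference (unweighted minus weighted) = -3.0862898

-3.09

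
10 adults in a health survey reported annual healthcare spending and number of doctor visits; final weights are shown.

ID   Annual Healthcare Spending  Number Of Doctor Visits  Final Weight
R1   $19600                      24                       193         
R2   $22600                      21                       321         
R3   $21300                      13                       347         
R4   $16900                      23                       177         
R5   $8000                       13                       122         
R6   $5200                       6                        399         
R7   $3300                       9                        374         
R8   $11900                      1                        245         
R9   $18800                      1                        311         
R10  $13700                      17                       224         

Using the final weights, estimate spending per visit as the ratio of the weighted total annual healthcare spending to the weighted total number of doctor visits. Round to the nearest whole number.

1185

Σ wᵢ·y = 19600×193 + 22600×321 + 21300×347 + 16900×177 + 8000×122 + 5200×399 + 3300×374 + 11900×245 + 18800×311 + 13700×224
  = 3782800 + 7254600 + 7391100 + 2991300 + 976000 + 2074800 + 1234200 + 2915500 + 5846800 + 3068800 = 37535900
Σ wᵢ·x = 24×193 + 21×321 + 13×347 + 23×177 + 13×122 + 6×399 + 9×374 + 1×245 + 1×311 + 17×224
  = 4632 + 6741 + 4511 + 4071 + 1586 + 2394 + 3366 + 245 + 311 + 3808 = 31665
Ratio = 37535900 / 31665 = 1185.4066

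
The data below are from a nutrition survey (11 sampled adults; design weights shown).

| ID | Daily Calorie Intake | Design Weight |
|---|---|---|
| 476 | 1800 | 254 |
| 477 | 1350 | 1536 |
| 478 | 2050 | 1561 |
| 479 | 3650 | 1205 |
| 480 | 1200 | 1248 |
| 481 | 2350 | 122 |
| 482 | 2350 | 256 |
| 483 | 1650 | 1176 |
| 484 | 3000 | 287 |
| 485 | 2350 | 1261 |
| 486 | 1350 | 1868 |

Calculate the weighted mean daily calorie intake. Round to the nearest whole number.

Weighted sum = 1800×254 + 1350×1536 + 2050×1561 + 3650×1205 + 1200×1248 + 2350×122 + 2350×256 + 1650×1176 + 3000×287 + 2350×1261 + 1350×1868
  = 20801550
Sum of weights = 254 + 1536 + 1561 + 1205 + 1248 + 122 + 256 + 1176 + 287 + 1261 + 1868 = 10774
Weighted mean = 20801550 / 10774 = 1930.7175

1931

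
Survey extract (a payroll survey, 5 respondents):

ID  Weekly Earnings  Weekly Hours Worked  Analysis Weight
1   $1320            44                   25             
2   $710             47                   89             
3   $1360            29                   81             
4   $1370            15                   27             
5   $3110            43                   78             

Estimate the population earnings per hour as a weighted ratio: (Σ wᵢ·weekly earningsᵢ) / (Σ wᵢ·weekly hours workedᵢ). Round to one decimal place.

42.7

Σ wᵢ·y = 1320×25 + 710×89 + 1360×81 + 1370×27 + 3110×78
  = 33000 + 63190 + 110160 + 36990 + 242580 = 485920
Σ wᵢ·x = 44×25 + 47×89 + 29×81 + 15×27 + 43×78
  = 1100 + 4183 + 2349 + 405 + 3354 = 11391
Ratio = 485920 / 11391 = 42.658239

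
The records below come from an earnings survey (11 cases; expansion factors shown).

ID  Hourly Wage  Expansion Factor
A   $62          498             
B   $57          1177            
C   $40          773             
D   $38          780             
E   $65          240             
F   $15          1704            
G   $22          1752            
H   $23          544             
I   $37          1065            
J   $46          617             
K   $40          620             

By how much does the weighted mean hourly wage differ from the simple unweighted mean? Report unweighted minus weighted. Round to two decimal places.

5.31

Unweighted sum = 62 + 57 + 40 + 38 + 65 + 15 + 22 + 23 + 37 + 46 + 40 = 445
Unweighted mean = 445 / 11 = 40.454545
Weighted sum = 62×498 + 57×1177 + 40×773 + 38×780 + 65×240 + 15×1704 + 22×1752 + 23×544 + 37×1065 + 46×617 + 40×620
  = 343328
Sum of weights = 498 + 1177 + 773 + 780 + 240 + 1704 + 1752 + 544 + 1065 + 617 + 620 = 9770
Weighted mean = 343328 / 9770 = 35.141044
Difference (unweighted minus weighted) = 5.3135014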